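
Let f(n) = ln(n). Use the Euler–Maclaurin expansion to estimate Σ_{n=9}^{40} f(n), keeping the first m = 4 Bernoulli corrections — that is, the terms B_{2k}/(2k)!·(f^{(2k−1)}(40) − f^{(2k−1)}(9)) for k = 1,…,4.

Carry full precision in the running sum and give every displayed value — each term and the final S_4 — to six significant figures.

S_4 ≈ 99.7160

∫_9^40 ln(x) dx evaluates to 96.7802.
Boundary: ½(f(9) + f(40)) = ½(2.19722 + 3.68888) = 2.94305.
Integral + boundary = 99.7232.
Correction k=1: B_{2}/2! · (f^{(1)}(40) − f^{(1)}(9)) = 1/12 · (0.0250000 − 0.111111) = -0.00717593.
Running total after k=1: 99.7160.
Correction k=2: B_{4}/4! · (f^{(3)}(40) − f^{(3)}(9)) = −1/720 · (3.12500e-05 − 0.00274348) = 3.76699e-06.
Running total after k=2: 99.7160.
Correction k=3: B_{6}/6! · (f^{(5)}(40) − f^{(5)}(9)) = 1/30240 · (2.34375e-07 − 0.000406442) = -1.34328e-08.
Running total after k=3: 99.7160.
Correction k=4: B_{8}/8! · (f^{(7)}(40) − f^{(7)}(9)) = −1/1209600 · (4.39453e-09 − 0.000150534) = 1.24446e-10.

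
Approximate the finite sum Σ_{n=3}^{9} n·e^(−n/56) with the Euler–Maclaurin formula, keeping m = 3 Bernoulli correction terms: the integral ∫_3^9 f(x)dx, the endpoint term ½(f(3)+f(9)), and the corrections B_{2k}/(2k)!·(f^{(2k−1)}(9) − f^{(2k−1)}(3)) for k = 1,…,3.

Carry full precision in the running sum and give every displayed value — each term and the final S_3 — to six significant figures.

S_3 ≈ 37.3074

Integral: ∫_3^9 x·e^(−x/56) dx = 32.0689.
Boundary: ½(f(3) + f(9)) = ½(2.84351 + 7.66382) = 5.25367.
Integral + boundary = 37.3226.
k=1: B_{2}/(2)! × [f^{(1)}(9) − f^{(1)}(3)] = 1/12 × (0.714681 − 0.897061) = -0.0151983.
After k=1: 37.3074.
k=2: B_{4}/(4)! × [f^{(3)}(9) − f^{(3)}(3)] = −1/720 × (0.000770967 − 0.000890541) = 1.66076e-07.
After k=2: 37.3074.
k=3: B_{6}/(6)! × [f^{(5)}(9) − f^{(5)}(3)] = 1/30240 × (4.19017e-07 − 4.76732e-07) = -1.90854e-12.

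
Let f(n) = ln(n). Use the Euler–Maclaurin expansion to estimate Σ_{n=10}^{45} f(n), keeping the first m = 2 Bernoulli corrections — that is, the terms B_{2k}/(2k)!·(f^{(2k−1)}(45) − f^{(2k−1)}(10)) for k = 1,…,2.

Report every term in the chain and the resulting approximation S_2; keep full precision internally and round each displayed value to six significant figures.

∫_10^45 ln(x) dx evaluates to 113.274.
Endpoint term: (f(10) + f(45))/2 = (2.30259 + 3.80666)/2 = 3.05462.
Integral + boundary = 116.329.
Order-1 term: 1/12 · (0.0222222 − 0.100000) = -0.00648148.
Partial sum through k=1: 116.322.
Order-2 term: −1/720 · (2.19479e-05 − 0.00200000) = 2.74729e-06.

S_2 ≈ 116.322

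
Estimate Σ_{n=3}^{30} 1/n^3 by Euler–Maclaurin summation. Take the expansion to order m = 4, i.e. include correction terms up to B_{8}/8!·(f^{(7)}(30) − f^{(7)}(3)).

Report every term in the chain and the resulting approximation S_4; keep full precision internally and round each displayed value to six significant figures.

Integral: ∫_3^30 1/x^3 dx = 0.0550000.
½[f(3) + f(30)] = ½[0.0370370 + 3.70370e-05] = 0.0185370.
Running total after boundary: 0.0735370.
k=1: B_{2}/(2)! × [f^{(1)}(30) − f^{(1)}(3)] = 1/12 × (-3.70370e-06 − (-0.0370370)) = 0.00308611.
After k=1: 0.0766231.
k=2: B_{4}/(4)! × [f^{(3)}(30) − f^{(3)}(3)] = −1/720 × (-8.23045e-08 − (-0.0823045)) = -0.000114312.
After k=2: 0.0765088.
k=3: B_{6}/(6)! × [f^{(5)}(30) − f^{(5)}(3)] = 1/30240 × (-3.84088e-09 − (-0.384088)) = 1.27013e-05.
After k=3: 0.0765215.
k=4: B_{8}/(8)! × [f^{(7)}(30) − f^{(7)}(3)] = −1/1209600 × (-3.07270e-10 − (-3.07270)) = -2.54026e-06.

S_4 ≈ 0.0765190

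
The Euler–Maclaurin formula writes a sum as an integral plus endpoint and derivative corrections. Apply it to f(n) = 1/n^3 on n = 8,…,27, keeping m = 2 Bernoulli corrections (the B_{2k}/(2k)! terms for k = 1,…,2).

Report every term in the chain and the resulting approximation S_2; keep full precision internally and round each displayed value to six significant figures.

Integral: ∫_8^27 1/x^3 dx = 0.00712663.
½[f(8) + f(27)] = ½[0.00195312 + 5.08053e-05] = 0.00100197.
Integral + boundary = 0.00812859.
k=1: B_{2}/(2)! × [f^{(1)}(27) − f^{(1)}(8)] = 1/12 × (-5.64503e-06 − (-0.000732422)) = 6.05647e-05.
Partial sum through k=1: 0.00818916.
k=2: B_{4}/(4)! × [f^{(3)}(27) − f^{(3)}(8)] = −1/720 × (-1.54870e-07 − (-0.000228882)) = -3.17676e-07.

S_2 ≈ 0.00818884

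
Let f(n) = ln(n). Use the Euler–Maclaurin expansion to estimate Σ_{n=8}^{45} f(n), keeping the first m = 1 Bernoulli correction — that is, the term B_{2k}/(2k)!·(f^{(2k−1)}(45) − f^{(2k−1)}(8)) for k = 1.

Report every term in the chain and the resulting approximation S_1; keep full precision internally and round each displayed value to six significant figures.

S_1 ≈ 120.599

The integral term ∫_8^45 ln(x) dx = 117.664.
Boundary: ½(f(8) + f(45)) = ½(2.07944 + 3.80666) = 2.94305.
Integral + boundary = 120.607.
Order-1 term: 1/12 · (0.0222222 − 0.125000) = -0.00856481.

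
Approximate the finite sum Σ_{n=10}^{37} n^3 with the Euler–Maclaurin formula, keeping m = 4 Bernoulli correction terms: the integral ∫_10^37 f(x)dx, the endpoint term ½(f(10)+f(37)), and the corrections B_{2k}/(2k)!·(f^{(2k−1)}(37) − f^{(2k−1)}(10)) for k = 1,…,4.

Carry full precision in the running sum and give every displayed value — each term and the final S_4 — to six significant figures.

Integral: ∫_10^37 x^3 dx = 466040.
Boundary: ½(f(10) + f(37)) = ½(1000.00 + 50653.0) = 25826.5.
So far: 491867.
Order-1 term: 1/12 · (4107.00 − 300.000) = 317.250.
After k=1: 492184.
Order-2 term: −1/720 · (6.00000 − 6.00000) = 0.00000.
After k=2: 492184.
Order-3 term: 1/30240 · (0.00000 − 0.00000) = 0.00000.
After k=3: 492184.
Order-4 term: −1/1209600 · (0.00000 − 0.00000) = 0.00000.

S_4 ≈ 492184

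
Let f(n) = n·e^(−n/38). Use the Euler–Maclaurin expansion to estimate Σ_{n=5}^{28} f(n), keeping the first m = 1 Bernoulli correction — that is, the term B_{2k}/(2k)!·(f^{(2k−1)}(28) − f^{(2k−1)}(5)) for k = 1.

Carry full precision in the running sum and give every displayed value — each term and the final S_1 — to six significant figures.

The integral term ∫_5^28 x·e^(−x/38) dx = 232.158.
½[f(5) + f(28)] = ½[4.38355 + 13.4014] = 8.89250.
Integral + boundary = 241.050.
Order-1 term: 1/12 · (0.125953 − 0.761353) = -0.0529500.

S_1 ≈ 240.997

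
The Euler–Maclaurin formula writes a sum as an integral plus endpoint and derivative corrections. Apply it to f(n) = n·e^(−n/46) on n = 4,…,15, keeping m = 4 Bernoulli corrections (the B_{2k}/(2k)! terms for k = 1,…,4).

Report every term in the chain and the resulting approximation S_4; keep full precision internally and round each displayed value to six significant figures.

∫_4^15 x·e^(−x/46) dx evaluates to 83.2397.
Endpoint term: (f(4) + f(15))/2 = (3.66687 + 10.8261)/2 = 7.24650.
Running total after boundary: 90.4862.
Order-1 term: 1/12 · (0.486392 − 0.837002) = -0.0292176.
Partial sum through k=1: 90.4570.
Order-2 term: −1/720 · (0.000912040 − 0.00126202) = 4.86085e-07.
Partial sum through k=2: 90.4570.
Order-3 term: 1/30240 · (7.53410e-07 − 1.00590e-06) = -8.34951e-12.
Partial sum through k=3: 90.4570.
Order-4 term: −1/1209600 · (5.08412e-10 − 6.68894e-10) = 1.32674e-16.

S_4 ≈ 90.4570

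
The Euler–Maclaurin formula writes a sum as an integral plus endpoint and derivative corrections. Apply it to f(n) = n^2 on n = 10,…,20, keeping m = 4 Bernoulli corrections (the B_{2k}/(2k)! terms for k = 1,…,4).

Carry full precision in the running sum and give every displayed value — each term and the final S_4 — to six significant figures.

S_4 ≈ 2585.00

Integral: ∫_10^20 x^2 dx = 2333.33.
Endpoint term: (f(10) + f(20))/2 = (100.000 + 400.000)/2 = 250.000.
So far: 2583.33.
k=1: B_{2}/(2)! × [f^{(1)}(20) − f^{(1)}(10)] = 1/12 × (40.0000 − 20.0000) = 1.66667.
Running total after k=1: 2585.00.
k=2: B_{4}/(4)! × [f^{(3)}(20) − f^{(3)}(10)] = −1/720 × (0.00000 − 0.00000) = 0.00000.
Running total after k=2: 2585.00.
k=3: B_{6}/(6)! × [f^{(5)}(20) − f^{(5)}(10)] = 1/30240 × (0.00000 − 0.00000) = 0.00000.
Running total after k=3: 2585.00.
k=4: B_{8}/(8)! × [f^{(7)}(20) − f^{(7)}(10)] = −1/1209600 × (0.00000 − 0.00000) = 0.00000.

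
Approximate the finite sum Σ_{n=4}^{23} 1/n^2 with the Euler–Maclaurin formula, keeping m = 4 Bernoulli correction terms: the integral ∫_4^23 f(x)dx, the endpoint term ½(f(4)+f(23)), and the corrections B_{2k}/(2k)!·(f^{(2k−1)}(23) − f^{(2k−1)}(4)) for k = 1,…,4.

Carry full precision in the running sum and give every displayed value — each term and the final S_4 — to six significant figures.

S_4 ≈ 0.241276

Integral: ∫_4^23 1/x^2 dx = 0.206522.
Endpoint term: (f(4) + f(23))/2 = (0.0625000 + 0.00189036)/2 = 0.0321952.
Integral + boundary = 0.238717.
Correction k=1: B_{2}/2! · (f^{(1)}(23) − f^{(1)}(4)) = 1/12 · (-0.000164379 − (-0.0312500)) = 0.00259047.
After k=1: 0.241307.
Correction k=2: B_{4}/4! · (f^{(3)}(23) − f^{(3)}(4)) = −1/720 · (-3.72883e-06 − (-0.0234375)) = -3.25469e-05.
After k=2: 0.241275.
Correction k=3: B_{6}/6! · (f^{(5)}(23) − f^{(5)}(4)) = 1/30240 · (-2.11465e-07 − (-0.0439453)) = 1.45321e-06.
After k=3: 0.241276.
Correction k=4: B_{8}/8! · (f^{(7)}(23) − f^{(7)}(4)) = −1/1209600 · (-2.23857e-08 − (-0.153809)) = -1.27157e-07.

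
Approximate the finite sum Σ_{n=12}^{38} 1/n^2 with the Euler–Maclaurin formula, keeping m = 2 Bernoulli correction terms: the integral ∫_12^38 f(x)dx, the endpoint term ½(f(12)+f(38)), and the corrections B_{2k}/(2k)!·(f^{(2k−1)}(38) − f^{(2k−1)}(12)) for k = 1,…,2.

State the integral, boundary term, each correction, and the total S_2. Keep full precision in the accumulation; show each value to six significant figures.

S_2 ≈ 0.0609293

∫_12^38 1/x^2 dx evaluates to 0.0570175.
½[f(12) + f(38)] = ½[0.00694444 + 0.000692521] = 0.00381848.
Integral + boundary = 0.0608360.
Order-1 term: 1/12 · (-3.64485e-05 − (-0.00115741)) = 9.34132e-05.
Running total after k=1: 0.0609294.
Order-2 term: −1/720 · (-3.02896e-07 − (-9.64506e-05)) = -1.33539e-07.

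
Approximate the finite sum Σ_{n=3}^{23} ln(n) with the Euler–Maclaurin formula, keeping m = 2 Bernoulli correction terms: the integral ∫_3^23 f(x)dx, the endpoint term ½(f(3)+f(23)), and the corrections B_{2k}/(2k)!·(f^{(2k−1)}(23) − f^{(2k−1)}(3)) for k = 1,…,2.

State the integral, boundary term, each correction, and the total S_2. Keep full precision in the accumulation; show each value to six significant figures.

S_2 ≈ 50.9135

Integral: ∫_3^23 ln(x) dx = 48.8205.
Endpoint term: (f(3) + f(23))/2 = (1.09861 + 3.13549)/2 = 2.11705.
Running total after boundary: 50.9376.
k=1: B_{2}/(2)! × [f^{(1)}(23) − f^{(1)}(3)] = 1/12 × (0.0434783 − 0.333333) = -0.0241546.
Running total after k=1: 50.9134.
k=2: B_{4}/(4)! × [f^{(3)}(23) − f^{(3)}(3)] = −1/720 × (0.000164379 − 0.0740741) = 0.000102652.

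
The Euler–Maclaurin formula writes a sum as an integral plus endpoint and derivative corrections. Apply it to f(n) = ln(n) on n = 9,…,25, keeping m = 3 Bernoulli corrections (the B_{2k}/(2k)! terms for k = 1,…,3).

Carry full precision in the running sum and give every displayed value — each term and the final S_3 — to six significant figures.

S_3 ≈ 47.3990

Integral: ∫_9^25 ln(x) dx = 44.6969.
Boundary: ½(f(9) + f(25)) = ½(2.19722 + 3.21888) = 2.70805.
So far: 47.4049.
Order-1 term: 1/12 · (0.0400000 − 0.111111) = -0.00592593.
Running total after k=1: 47.3990.
Order-2 term: −1/720 · (0.000128000 − 0.00274348) = 3.63262e-06.
Running total after k=2: 47.3990.
Order-3 term: 1/30240 · (2.45760e-06 − 0.000406442) = -1.33593e-08.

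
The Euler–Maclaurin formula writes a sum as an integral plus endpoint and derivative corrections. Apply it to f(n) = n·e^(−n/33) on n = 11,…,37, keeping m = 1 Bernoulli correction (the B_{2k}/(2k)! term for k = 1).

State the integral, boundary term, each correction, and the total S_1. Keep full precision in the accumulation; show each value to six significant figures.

∫_11^37 x·e^(−x/33) dx evaluates to 287.610.
½[f(11) + f(37)] = ½[7.88184 + 12.0577] = 9.96979.
Integral + boundary = 297.580.
k=1: B_{2}/(2)! × [f^{(1)}(37) − f^{(1)}(11)] = 1/12 × (-0.0395012 − 0.477688) = -0.0430991.

S_1 ≈ 297.537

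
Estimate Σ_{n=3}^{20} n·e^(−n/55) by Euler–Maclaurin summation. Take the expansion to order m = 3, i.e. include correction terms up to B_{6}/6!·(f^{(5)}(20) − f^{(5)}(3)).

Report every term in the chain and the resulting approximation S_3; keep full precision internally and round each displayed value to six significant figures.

∫_3^20 x·e^(−x/55) dx evaluates to 153.192.
Endpoint term: (f(3) + f(20))/2 = (2.84075 + 13.9029)/2 = 8.37181.
Running total after boundary: 161.563.
Order-1 term: 1/12 · (0.442364 − 0.895266) = -0.0377418.
Partial sum through k=1: 161.526.
Order-2 term: −1/720 · (0.000605835 − 0.000922015) = 4.39139e-07.
Partial sum through k=2: 161.526.
Order-3 term: 1/30240 · (3.52210e-07 − 5.11760e-07) = -5.27614e-12.

S_3 ≈ 161.526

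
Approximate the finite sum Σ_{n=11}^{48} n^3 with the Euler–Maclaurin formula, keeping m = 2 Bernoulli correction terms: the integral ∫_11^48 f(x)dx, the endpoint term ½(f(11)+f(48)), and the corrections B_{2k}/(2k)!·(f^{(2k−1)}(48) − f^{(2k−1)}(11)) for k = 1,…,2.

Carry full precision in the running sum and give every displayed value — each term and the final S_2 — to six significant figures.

S_2 ≈ 1.37995e+06

The integral term ∫_11^48 x^3 dx = 1.32344e+06.
Boundary: ½(f(11) + f(48)) = ½(1331.00 + 110592) = 55961.5.
Integral + boundary = 1.37941e+06.
k=1: B_{2}/(2)! × [f^{(1)}(48) − f^{(1)}(11)] = 1/12 × (6912.00 − 363.000) = 545.750.
Partial sum through k=1: 1.37995e+06.
k=2: B_{4}/(4)! × [f^{(3)}(48) − f^{(3)}(11)] = −1/720 × (6.00000 − 6.00000) = 0.00000.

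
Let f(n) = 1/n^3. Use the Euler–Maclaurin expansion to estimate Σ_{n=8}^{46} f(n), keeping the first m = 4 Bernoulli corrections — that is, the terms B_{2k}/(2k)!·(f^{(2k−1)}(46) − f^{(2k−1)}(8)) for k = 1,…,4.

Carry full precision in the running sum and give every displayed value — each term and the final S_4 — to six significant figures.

The integral term ∫_8^46 1/x^3 dx = 0.00757621.
Endpoint term: (f(8) + f(46))/2 = (0.00195312 + 1.02737e-05)/2 = 0.000981699.
Integral + boundary = 0.00855790.
k=1: B_{2}/(2)! × [f^{(1)}(46) − f^{(1)}(8)] = 1/12 × (-6.70023e-07 − (-0.000732422)) = 6.09793e-05.
Partial sum through k=1: 0.00861888.
k=2: B_{4}/(4)! × [f^{(3)}(46) − f^{(3)}(8)] = −1/720 × (-6.33292e-09 − (-0.000228882)) = -3.17883e-07.
Partial sum through k=2: 0.00861857.
k=3: B_{6}/(6)! × [f^{(5)}(46) − f^{(5)}(8)] = 1/30240 × (-1.25701e-10 − (-0.000150204)) = 4.96705e-09.
Partial sum through k=3: 0.00861857.
k=4: B_{8}/(8)! × [f^{(7)}(46) − f^{(7)}(8)] = −1/1209600 × (-4.27715e-12 − (-0.000168979)) = -1.39698e-10.

S_4 ≈ 0.00861857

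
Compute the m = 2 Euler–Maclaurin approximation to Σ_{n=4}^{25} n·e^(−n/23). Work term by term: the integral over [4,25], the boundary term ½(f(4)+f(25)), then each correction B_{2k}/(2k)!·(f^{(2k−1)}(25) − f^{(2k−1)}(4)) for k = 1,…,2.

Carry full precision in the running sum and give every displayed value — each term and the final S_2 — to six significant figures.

S_2 ≈ 155.391

Integral: ∫_4^25 x·e^(−x/23) dx = 149.555.
Endpoint term: (f(4) + f(25))/2 = (3.36148 + 8.43103)/2 = 5.89626.
So far: 155.452.
k=1: B_{2}/(2)! × [f^{(1)}(25) − f^{(1)}(4)] = 1/12 × (-0.0293253 − 0.694219) = -0.0602953.
Running total after k=1: 155.391.
k=2: B_{4}/(4)! × [f^{(3)}(25) − f^{(3)}(4)] = −1/720 × (0.00121958 − 0.00448952) = 4.54159e-06.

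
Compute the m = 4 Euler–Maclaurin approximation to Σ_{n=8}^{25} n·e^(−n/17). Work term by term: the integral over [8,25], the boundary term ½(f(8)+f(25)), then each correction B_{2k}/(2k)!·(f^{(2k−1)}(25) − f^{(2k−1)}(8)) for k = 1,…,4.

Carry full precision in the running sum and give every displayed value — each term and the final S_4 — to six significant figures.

S_4 ≈ 106.734

The integral term ∫_8^25 x·e^(−x/17) dx = 101.400.
½[f(8) + f(25)] = ½[4.99708 + 5.74476] = 5.37092.
Integral + boundary = 106.770.
k=1: B_{2}/(2)! × [f^{(1)}(25) − f^{(1)}(8)] = 1/12 × (-0.108137 − 0.330689) = -0.0365688.
After k=1: 106.734.
k=2: B_{4}/(4)! × [f^{(3)}(25) − f^{(3)}(8)] = −1/720 × (0.00121607 − 0.00546698) = 5.90405e-06.
After k=2: 106.734.
k=3: B_{6}/(6)! × [f^{(5)}(25) − f^{(5)}(8)] = 1/30240 × (9.71043e-06 − 3.38744e-05) = -7.99075e-10.
After k=3: 106.734.
k=4: B_{8}/(8)! × [f^{(7)}(25) − f^{(7)}(8)] = −1/1209600 × (5.26401e-08 − 1.68969e-07) = 9.61712e-14.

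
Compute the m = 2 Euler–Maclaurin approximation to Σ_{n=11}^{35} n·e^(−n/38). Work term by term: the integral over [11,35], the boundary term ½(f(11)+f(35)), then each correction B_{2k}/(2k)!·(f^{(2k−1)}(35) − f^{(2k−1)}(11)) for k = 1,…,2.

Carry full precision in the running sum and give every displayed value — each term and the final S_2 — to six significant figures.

The integral term ∫_11^35 x·e^(−x/38) dx = 289.671.
Endpoint term: (f(11) + f(35))/2 = (8.23523 + 13.9335)/2 = 11.0844.
Integral + boundary = 300.756.
Correction k=1: B_{2}/2! · (f^{(1)}(35) − f^{(1)}(11)) = 1/12 · (0.0314289 − 0.531941) = -0.0417093.
After k=1: 300.714.
Correction k=2: B_{4}/4! · (f^{(3)}(35) − f^{(3)}(11)) = −1/720 · (0.000573150 − 0.00140530) = 1.15577e-06.

S_2 ≈ 300.714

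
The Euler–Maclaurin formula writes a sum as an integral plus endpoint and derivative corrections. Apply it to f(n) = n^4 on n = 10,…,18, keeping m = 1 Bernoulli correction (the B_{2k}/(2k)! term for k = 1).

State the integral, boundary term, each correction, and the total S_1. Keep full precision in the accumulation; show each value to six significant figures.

∫_10^18 x^4 dx evaluates to 357914.
Endpoint term: (f(10) + f(18))/2 = (10000.0 + 104976)/2 = 57488.0.
Running total after boundary: 415402.
k=1: B_{2}/(2)! × [f^{(1)}(18) − f^{(1)}(10)] = 1/12 × (23328.0 − 4000.00) = 1610.67.

S_1 ≈ 417012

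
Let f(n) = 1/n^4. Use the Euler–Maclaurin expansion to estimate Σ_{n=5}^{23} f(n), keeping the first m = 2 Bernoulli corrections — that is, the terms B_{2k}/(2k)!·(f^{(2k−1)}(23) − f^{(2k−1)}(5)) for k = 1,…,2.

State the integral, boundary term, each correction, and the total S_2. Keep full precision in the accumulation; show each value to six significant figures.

S_2 ≈ 0.00354554

Integral: ∫_5^23 1/x^4 dx = 0.00263927.
½[f(5) + f(23)] = ½[0.00160000 + 3.57346e-06] = 0.000801787.
So far: 0.00344106.
Correction k=1: B_{2}/2! · (f^{(1)}(23) − f^{(1)}(5)) = 1/12 · (-6.21471e-07 − (-0.00128000)) = 0.000106615.
After k=1: 0.00354767.
Correction k=2: B_{4}/4! · (f^{(3)}(23) − f^{(3)}(5)) = −1/720 · (-3.52441e-08 − (-0.00153600)) = -2.13328e-06.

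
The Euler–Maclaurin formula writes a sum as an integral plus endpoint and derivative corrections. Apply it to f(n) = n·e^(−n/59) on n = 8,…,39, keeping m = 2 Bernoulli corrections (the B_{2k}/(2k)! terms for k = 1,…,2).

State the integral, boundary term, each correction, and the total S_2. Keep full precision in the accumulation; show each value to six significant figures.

Integral: ∫_8^39 x·e^(−x/59) dx = 466.354.
Boundary: ½(f(8) + f(39)) = ½(6.98558 + 20.1367) = 13.5611.
Integral + boundary = 479.915.
k=1: B_{2}/(2)! × [f^{(1)}(39) − f^{(1)}(8)] = 1/12 × (0.175026 − 0.754798) = -0.0483144.
After k=1: 479.867.
k=2: B_{4}/(4)! × [f^{(3)}(39) − f^{(3)}(8)] = −1/720 × (0.000346934 − 0.000718527) = 5.16102e-07.

S_2 ≈ 479.867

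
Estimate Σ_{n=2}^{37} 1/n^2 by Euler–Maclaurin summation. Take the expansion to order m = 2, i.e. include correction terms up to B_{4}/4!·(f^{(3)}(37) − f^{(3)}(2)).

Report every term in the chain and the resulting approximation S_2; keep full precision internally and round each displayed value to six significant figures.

S_2 ≈ 0.618127

The integral term ∫_2^37 1/x^2 dx = 0.472973.
Boundary: ½(f(2) + f(37)) = ½(0.250000 + 0.000730460) = 0.125365.
So far: 0.598338.
k=1: B_{2}/(2)! × [f^{(1)}(37) − f^{(1)}(2)] = 1/12 × (-3.94843e-05 − (-0.250000)) = 0.0208300.
Partial sum through k=1: 0.619168.
k=2: B_{4}/(4)! × [f^{(3)}(37) − f^{(3)}(2)] = −1/720 × (-3.46101e-07 − (-0.750000)) = -0.00104167.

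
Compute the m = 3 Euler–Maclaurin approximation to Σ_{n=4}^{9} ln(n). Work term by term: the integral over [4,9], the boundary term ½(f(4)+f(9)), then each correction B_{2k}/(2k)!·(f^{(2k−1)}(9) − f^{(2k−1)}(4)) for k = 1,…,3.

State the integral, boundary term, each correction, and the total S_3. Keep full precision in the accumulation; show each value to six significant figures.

S_3 ≈ 11.0101

∫_4^9 ln(x) dx evaluates to 9.22984.
Endpoint term: (f(4) + f(9))/2 = (1.38629 + 2.19722)/2 = 1.79176.
Integral + boundary = 11.0216.
k=1: B_{2}/(2)! × [f^{(1)}(9) − f^{(1)}(4)] = 1/12 × (0.111111 − 0.250000) = -0.0115741.
Running total after k=1: 11.0100.
k=2: B_{4}/(4)! × [f^{(3)}(9) − f^{(3)}(4)] = −1/720 × (0.00274348 − 0.0312500) = 3.95924e-05.
Running total after k=2: 11.0101.
k=3: B_{6}/(6)! × [f^{(5)}(9) − f^{(5)}(4)] = 1/30240 × (0.000406442 − 0.0234375) = -7.61609e-07.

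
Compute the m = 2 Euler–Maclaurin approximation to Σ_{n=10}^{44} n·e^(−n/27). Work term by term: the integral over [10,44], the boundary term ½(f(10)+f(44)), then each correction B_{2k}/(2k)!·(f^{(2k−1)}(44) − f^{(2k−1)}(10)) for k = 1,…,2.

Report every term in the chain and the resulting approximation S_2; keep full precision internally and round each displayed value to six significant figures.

S_2 ≈ 321.770

The integral term ∫_10^44 x·e^(−x/27) dx = 314.052.
½[f(10) + f(44)] = ½[6.90479 + 8.62409] = 7.76444.
Running total after boundary: 321.816.
k=1: B_{2}/(2)! × [f^{(1)}(44) − f^{(1)}(10)] = 1/12 × (-0.123409 − 0.434746) = -0.0465129.
Partial sum through k=1: 321.770.
k=2: B_{4}/(4)! × [f^{(3)}(44) − f^{(3)}(10)] = −1/720 × (0.000368444 − 0.00249068) = 2.94754e-06.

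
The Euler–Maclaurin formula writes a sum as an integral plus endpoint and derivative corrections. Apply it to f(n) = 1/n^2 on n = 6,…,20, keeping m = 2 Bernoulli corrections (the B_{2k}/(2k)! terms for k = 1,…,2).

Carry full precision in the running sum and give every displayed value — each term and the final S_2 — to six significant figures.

∫_6^20 1/x^2 dx evaluates to 0.116667.
Endpoint term: (f(6) + f(20))/2 = (0.0277778 + 0.00250000)/2 = 0.0151389.
Running total after boundary: 0.131806.
k=1: B_{2}/(2)! × [f^{(1)}(20) − f^{(1)}(6)] = 1/12 × (-0.000250000 − (-0.00925926)) = 0.000750772.
Running total after k=1: 0.132556.
k=2: B_{4}/(4)! × [f^{(3)}(20) − f^{(3)}(6)] = −1/720 × (-7.50000e-06 − (-0.00308642)) = -4.27628e-06.

S_2 ≈ 0.132552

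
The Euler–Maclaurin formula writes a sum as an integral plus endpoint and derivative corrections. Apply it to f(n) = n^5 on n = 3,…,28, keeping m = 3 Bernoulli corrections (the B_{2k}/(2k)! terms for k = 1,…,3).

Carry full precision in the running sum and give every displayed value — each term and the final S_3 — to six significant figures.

∫_3^28 x^5 dx evaluates to 8.03149e+07.
Boundary: ½(f(3) + f(28)) = ½(243.000 + 1.72104e+07) = 8.60531e+06.
So far: 8.89202e+07.
k=1: B_{2}/(2)! × [f^{(1)}(28) − f^{(1)}(3)] = 1/12 × (3.07328e+06 − 405.000) = 256073.
Running total after k=1: 8.91763e+07.
k=2: B_{4}/(4)! × [f^{(3)}(28) − f^{(3)}(3)] = −1/720 × (47040.0 − 540.000) = -64.5833.
Running total after k=2: 8.91762e+07.
k=3: B_{6}/(6)! × [f^{(5)}(28) − f^{(5)}(3)] = 1/30240 × (120.000 − 120.000) = 0.00000.

S_3 ≈ 8.91762e+07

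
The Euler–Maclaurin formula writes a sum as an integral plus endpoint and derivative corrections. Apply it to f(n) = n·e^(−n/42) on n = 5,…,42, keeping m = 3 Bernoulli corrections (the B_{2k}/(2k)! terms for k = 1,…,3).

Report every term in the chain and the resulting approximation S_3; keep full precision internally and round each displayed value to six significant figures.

∫_5^42 x·e^(−x/42) dx evaluates to 454.570.
Boundary: ½(f(5) + f(42)) = ½(4.43883 + 15.4509) = 9.94488.
Integral + boundary = 464.515.
Correction k=1: B_{2}/2! · (f^{(1)}(42) − f^{(1)}(5)) = 1/12 · (0.00000 − 0.782079) = -0.0651733.
After k=1: 464.450.
Correction k=2: B_{4}/4! · (f^{(3)}(42) − f^{(3)}(5)) = −1/720 · (0.000417097 − 0.00144989) = 1.43444e-06.
After k=2: 464.450.
Correction k=3: B_{6}/6! · (f^{(5)}(42) − f^{(5)}(5)) = 1/30240 · (4.72899e-07 − 1.39253e-06) = -3.04112e-11.

S_3 ≈ 464.450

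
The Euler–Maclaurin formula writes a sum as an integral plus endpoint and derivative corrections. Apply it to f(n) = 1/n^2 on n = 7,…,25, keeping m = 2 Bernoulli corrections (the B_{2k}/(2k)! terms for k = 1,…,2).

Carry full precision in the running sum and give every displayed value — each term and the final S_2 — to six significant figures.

S_2 ≈ 0.114334

The integral term ∫_7^25 1/x^2 dx = 0.102857.
½[f(7) + f(25)] = ½[0.0204082 + 0.00160000] = 0.0110041.
Running total after boundary: 0.113861.
k=1: B_{2}/(2)! × [f^{(1)}(25) − f^{(1)}(7)] = 1/12 × (-0.000128000 − (-0.00583090)) = 0.000475242.
Running total after k=1: 0.114336.
k=2: B_{4}/(4)! × [f^{(3)}(25) − f^{(3)}(7)] = −1/720 × (-2.45760e-06 − (-0.00142798)) = -1.97989e-06.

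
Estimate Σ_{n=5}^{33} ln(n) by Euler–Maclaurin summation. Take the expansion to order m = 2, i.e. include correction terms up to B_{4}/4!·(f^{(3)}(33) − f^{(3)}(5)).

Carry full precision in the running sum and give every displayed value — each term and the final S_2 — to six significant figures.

S_2 ≈ 81.8764

∫_5^33 ln(x) dx evaluates to 79.3376.
Endpoint term: (f(5) + f(33))/2 = (1.60944 + 3.49651)/2 = 2.55297.
Running total after boundary: 81.8905.
k=1: B_{2}/(2)! × [f^{(1)}(33) − f^{(1)}(5)] = 1/12 × (0.0303030 − 0.200000) = -0.0141414.
Running total after k=1: 81.8764.
k=2: B_{4}/(4)! × [f^{(3)}(33) − f^{(3)}(5)] = −1/720 × (5.56529e-05 − 0.0160000) = 2.21449e-05.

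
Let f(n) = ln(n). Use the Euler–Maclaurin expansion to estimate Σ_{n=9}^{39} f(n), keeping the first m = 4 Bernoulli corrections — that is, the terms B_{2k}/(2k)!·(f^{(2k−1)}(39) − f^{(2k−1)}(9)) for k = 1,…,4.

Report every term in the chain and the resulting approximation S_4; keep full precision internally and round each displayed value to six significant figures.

The integral term ∫_9^39 ln(x) dx = 93.1039.
Endpoint term: (f(9) + f(39))/2 = (2.19722 + 3.66356)/2 = 2.93039.
Running total after boundary: 96.0343.
Correction k=1: B_{2}/2! · (f^{(1)}(39) − f^{(1)}(9)) = 1/12 · (0.0256410 − 0.111111) = -0.00712251.
Running total after k=1: 96.0272.
Correction k=2: B_{4}/4! · (f^{(3)}(39) − f^{(3)}(9)) = −1/720 · (3.37160e-05 − 0.00274348) = 3.76357e-06.
Running total after k=2: 96.0272.
Correction k=3: B_{6}/6! · (f^{(5)}(39) − f^{(5)}(9)) = 1/30240 · (2.66004e-07 − 0.000406442) = -1.34317e-08.
Running total after k=3: 96.0272.
Correction k=4: B_{8}/8! · (f^{(7)}(39) − f^{(7)}(9)) = −1/1209600 · (5.24663e-09 − 0.000150534) = 1.24445e-10.

S_4 ≈ 96.0272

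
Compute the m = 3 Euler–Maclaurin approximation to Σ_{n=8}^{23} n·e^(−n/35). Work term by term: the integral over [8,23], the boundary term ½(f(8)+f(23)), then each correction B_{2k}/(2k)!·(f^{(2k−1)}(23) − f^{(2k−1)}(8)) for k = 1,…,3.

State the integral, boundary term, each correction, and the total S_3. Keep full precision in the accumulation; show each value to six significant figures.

∫_8^23 x·e^(−x/35) dx evaluates to 145.272.
½[f(8) + f(23)] = ½[6.36536 + 11.9216] = 9.14347.
So far: 154.416.
Correction k=1: B_{2}/2! · (f^{(1)}(23) − f^{(1)}(8)) = 1/12 · (0.177713 − 0.613802) = -0.0363407.
Running total after k=1: 154.379.
Correction k=2: B_{4}/4! · (f^{(3)}(23) − f^{(3)}(8)) = −1/720 · (0.000991325 − 0.00180012) = 1.12332e-06.
Running total after k=2: 154.379.
Correction k=3: B_{6}/6! · (f^{(5)}(23) − f^{(5)}(8)) = 1/30240 · (1.50006e-06 − 2.52993e-06) = -3.40565e-11.

S_3 ≈ 154.379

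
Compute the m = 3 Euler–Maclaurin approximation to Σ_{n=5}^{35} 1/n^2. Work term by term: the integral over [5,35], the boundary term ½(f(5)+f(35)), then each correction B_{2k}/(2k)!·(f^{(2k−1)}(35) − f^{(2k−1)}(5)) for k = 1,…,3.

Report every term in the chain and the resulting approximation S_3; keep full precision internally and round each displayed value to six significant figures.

S_3 ≈ 0.193156

∫_5^35 1/x^2 dx evaluates to 0.171429.
Boundary: ½(f(5) + f(35)) = ½(0.0400000 + 0.000816327) = 0.0204082.
So far: 0.191837.
k=1: B_{2}/(2)! × [f^{(1)}(35) − f^{(1)}(5)] = 1/12 × (-4.66472e-05 − (-0.0160000)) = 0.00132945.
Partial sum through k=1: 0.193166.
k=2: B_{4}/(4)! × [f^{(3)}(35) − f^{(3)}(5)] = −1/720 × (-4.56952e-07 − (-0.00768000)) = -1.06660e-05.
Partial sum through k=2: 0.193156.
k=3: B_{6}/(6)! × [f^{(5)}(35) − f^{(5)}(5)] = 1/30240 × (-1.11907e-08 − (-0.00921600)) = 3.04762e-07.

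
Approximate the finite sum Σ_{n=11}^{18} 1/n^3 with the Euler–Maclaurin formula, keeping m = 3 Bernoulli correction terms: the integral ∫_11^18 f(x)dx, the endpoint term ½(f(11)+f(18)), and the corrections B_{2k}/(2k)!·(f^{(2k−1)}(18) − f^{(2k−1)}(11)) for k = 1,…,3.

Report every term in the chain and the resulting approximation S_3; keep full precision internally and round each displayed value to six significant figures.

S_3 ≈ 0.00306506

The integral term ∫_11^18 1/x^3 dx = 0.00258902.
Boundary: ½(f(11) + f(18)) = ½(0.000751315 + 0.000171468) = 0.000461391.
So far: 0.00305041.
Order-1 term: 1/12 · (-2.85780e-05 − (-0.000204904)) = 1.46938e-05.
Running total after k=1: 0.00306511.
Order-2 term: −1/720 · (-1.76407e-06 − (-3.38684e-05)) = -4.45894e-08.
Running total after k=2: 0.00306506.
Order-3 term: 1/30240 · (-2.28676e-07 − (-1.17560e-05)) = 3.81194e-10.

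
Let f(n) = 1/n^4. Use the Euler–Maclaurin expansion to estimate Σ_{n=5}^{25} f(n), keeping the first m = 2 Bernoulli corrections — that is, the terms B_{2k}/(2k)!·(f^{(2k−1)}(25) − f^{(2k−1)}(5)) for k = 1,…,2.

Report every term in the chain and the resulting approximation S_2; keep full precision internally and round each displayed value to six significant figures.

∫_5^25 1/x^4 dx evaluates to 0.00264533.
Boundary: ½(f(5) + f(25)) = ½(0.00160000 + 2.56000e-06) = 0.000801280.
Integral + boundary = 0.00344661.
k=1: B_{2}/(2)! × [f^{(1)}(25) − f^{(1)}(5)] = 1/12 × (-4.09600e-07 − (-0.00128000)) = 0.000106633.
Partial sum through k=1: 0.00355325.
k=2: B_{4}/(4)! × [f^{(3)}(25) − f^{(3)}(5)] = −1/720 × (-1.96608e-08 − (-0.00153600)) = -2.13331e-06.

S_2 ≈ 0.00355111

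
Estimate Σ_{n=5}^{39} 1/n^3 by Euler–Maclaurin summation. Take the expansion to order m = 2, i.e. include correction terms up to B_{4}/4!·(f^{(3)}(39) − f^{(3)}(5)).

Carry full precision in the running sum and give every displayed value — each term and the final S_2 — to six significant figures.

∫_5^39 1/x^3 dx evaluates to 0.0196713.
Endpoint term: (f(5) + f(39))/2 = (0.00800000 + 1.68580e-05)/2 = 0.00400843.
Running total after boundary: 0.0236797.
Order-1 term: 1/12 · (-1.29677e-06 − (-0.00480000)) = 0.000399892.
After k=1: 0.0240796.
Order-2 term: −1/720 · (-1.70515e-08 − (-0.00384000)) = -5.33331e-06.

S_2 ≈ 0.0240743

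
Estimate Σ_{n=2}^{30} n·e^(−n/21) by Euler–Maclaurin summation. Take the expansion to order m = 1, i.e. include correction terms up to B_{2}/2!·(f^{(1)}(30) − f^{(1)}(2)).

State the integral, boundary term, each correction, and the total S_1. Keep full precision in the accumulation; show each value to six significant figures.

∫_2^30 x·e^(−x/21) dx evaluates to 182.456.
Endpoint term: (f(2) + f(30))/2 = (1.81831 + 7.18953)/2 = 4.50392.
So far: 186.960.
Order-1 term: 1/12 · (-0.102708 − 0.822570) = -0.0771065.

S_1 ≈ 186.883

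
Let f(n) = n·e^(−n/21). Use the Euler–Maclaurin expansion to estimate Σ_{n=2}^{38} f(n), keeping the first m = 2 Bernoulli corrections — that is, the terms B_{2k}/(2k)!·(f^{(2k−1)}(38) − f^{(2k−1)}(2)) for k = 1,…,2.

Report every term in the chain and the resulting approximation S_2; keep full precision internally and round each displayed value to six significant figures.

S_2 ≈ 240.199

Integral: ∫_2^38 x·e^(−x/21) dx = 236.259.
Boundary: ½(f(2) + f(38)) = ½(1.81831 + 6.22182) = 4.02007.
Running total after boundary: 240.279.
Correction k=1: B_{2}/2! · (f^{(1)}(38) − f^{(1)}(2)) = 1/12 · (-0.132545 − 0.822570) = -0.0795929.
Partial sum through k=1: 240.199.
Correction k=2: B_{4}/4! · (f^{(3)}(38) − f^{(3)}(2)) = −1/720 · (0.000441994 − 0.00598840) = 7.70334e-06.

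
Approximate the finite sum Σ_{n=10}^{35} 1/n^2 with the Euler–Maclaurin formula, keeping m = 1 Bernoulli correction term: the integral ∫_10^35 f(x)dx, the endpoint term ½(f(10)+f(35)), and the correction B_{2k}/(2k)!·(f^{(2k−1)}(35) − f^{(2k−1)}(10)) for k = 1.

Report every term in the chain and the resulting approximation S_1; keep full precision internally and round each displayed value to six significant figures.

∫_10^35 1/x^2 dx evaluates to 0.0714286.
½[f(10) + f(35)] = ½[0.0100000 + 0.000816327] = 0.00540816.
Integral + boundary = 0.0768367.
k=1: B_{2}/(2)! × [f^{(1)}(35) − f^{(1)}(10)] = 1/12 × (-4.66472e-05 − (-0.00200000)) = 0.000162779.

S_1 ≈ 0.0769995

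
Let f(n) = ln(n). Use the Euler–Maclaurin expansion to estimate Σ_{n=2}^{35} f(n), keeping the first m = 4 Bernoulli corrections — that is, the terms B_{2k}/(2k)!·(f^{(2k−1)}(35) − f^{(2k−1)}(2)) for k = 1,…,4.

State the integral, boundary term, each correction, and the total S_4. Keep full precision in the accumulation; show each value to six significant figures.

S_4 ≈ 92.1362

∫_2^35 ln(x) dx evaluates to 90.0509.
Boundary: ½(f(2) + f(35)) = ½(0.693147 + 3.55535) = 2.12425.
Running total after boundary: 92.1751.
k=1: B_{2}/(2)! × [f^{(1)}(35) − f^{(1)}(2)] = 1/12 × (0.0285714 − 0.500000) = -0.0392857.
Running total after k=1: 92.1358.
k=2: B_{4}/(4)! × [f^{(3)}(35) − f^{(3)}(2)] = −1/720 × (4.66472e-05 − 0.250000) = 0.000347157.
Running total after k=2: 92.1362.
k=3: B_{6}/(6)! × [f^{(5)}(35) − f^{(5)}(2)] = 1/30240 × (4.56952e-07 − 0.750000) = -2.48016e-05.
Running total after k=3: 92.1362.
k=4: B_{8}/(8)! × [f^{(7)}(35) − f^{(7)}(2)] = −1/1209600 × (1.11907e-08 − 5.62500) = 4.65030e-06.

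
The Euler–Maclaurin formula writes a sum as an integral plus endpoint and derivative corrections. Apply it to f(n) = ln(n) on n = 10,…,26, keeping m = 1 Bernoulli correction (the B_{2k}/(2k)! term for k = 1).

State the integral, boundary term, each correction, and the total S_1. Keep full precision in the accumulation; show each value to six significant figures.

The integral term ∫_10^26 ln(x) dx = 45.6847.
Boundary: ½(f(10) + f(26)) = ½(2.30259 + 3.25810) = 2.78034.
So far: 48.4650.
Correction k=1: B_{2}/2! · (f^{(1)}(26) − f^{(1)}(10)) = 1/12 · (0.0384615 − 0.100000) = -0.00512821.

S_1 ≈ 48.4599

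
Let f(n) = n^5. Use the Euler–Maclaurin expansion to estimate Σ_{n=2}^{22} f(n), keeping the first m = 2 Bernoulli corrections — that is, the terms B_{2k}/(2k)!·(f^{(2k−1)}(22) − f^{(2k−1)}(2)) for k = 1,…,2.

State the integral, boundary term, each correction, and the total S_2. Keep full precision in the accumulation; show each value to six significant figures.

S_2 ≈ 2.15710e+07

Integral: ∫_2^22 x^5 dx = 1.88966e+07.
Boundary: ½(f(2) + f(22)) = ½(32.0000 + 5.15363e+06) = 2.57683e+06.
Integral + boundary = 2.14735e+07.
k=1: B_{2}/(2)! × [f^{(1)}(22) − f^{(1)}(2)] = 1/12 × (1.17128e+06 − 80.0000) = 97600.0.
After k=1: 2.15711e+07.
k=2: B_{4}/(4)! × [f^{(3)}(22) − f^{(3)}(2)] = −1/720 × (29040.0 − 240.000) = -40.0000.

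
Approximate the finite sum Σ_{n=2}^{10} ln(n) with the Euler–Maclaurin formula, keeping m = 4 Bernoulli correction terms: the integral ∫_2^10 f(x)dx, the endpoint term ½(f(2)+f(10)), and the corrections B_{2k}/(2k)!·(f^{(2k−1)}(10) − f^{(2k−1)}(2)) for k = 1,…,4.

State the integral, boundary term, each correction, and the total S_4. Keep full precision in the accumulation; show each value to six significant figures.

S_4 ≈ 15.1044

The integral term ∫_2^10 ln(x) dx = 13.6396.
Endpoint term: (f(2) + f(10))/2 = (0.693147 + 2.30259)/2 = 1.49787.
So far: 15.1374.
Correction k=1: B_{2}/2! · (f^{(1)}(10) − f^{(1)}(2)) = 1/12 · (0.100000 − 0.500000) = -0.0333333.
After k=1: 15.1041.
Correction k=2: B_{4}/4! · (f^{(3)}(10) − f^{(3)}(2)) = −1/720 · (0.00200000 − 0.250000) = 0.000344444.
After k=2: 15.1044.
Correction k=3: B_{6}/6! · (f^{(5)}(10) − f^{(5)}(2)) = 1/30240 · (0.000240000 − 0.750000) = -2.47937e-05.
After k=3: 15.1044.
Correction k=4: B_{8}/8! · (f^{(7)}(10) − f^{(7)}(2)) = −1/1209600 · (7.20000e-05 − 5.62500) = 4.65024e-06.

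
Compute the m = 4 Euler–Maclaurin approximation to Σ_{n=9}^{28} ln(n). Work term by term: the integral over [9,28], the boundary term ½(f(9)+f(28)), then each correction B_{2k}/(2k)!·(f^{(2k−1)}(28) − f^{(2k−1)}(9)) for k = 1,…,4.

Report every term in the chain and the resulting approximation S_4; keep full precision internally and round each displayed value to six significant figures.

S_4 ≈ 57.2851

∫_9^28 ln(x) dx evaluates to 54.5267.
Endpoint term: (f(9) + f(28))/2 = (2.19722 + 3.33220)/2 = 2.76471.
So far: 57.2914.
k=1: B_{2}/(2)! × [f^{(1)}(28) − f^{(1)}(9)] = 1/12 × (0.0357143 − 0.111111) = -0.00628307.
Partial sum through k=1: 57.2851.
k=2: B_{4}/(4)! × [f^{(3)}(28) − f^{(3)}(9)] = −1/720 × (9.11079e-05 − 0.00274348) = 3.68386e-06.
Partial sum through k=2: 57.2851.
k=3: B_{6}/(6)! × [f^{(5)}(28) − f^{(5)}(9)] = 1/30240 × (1.39451e-06 − 0.000406442) = -1.33944e-08.
Partial sum through k=3: 57.2851.
k=4: B_{8}/(8)! × [f^{(7)}(28) − f^{(7)}(9)] = −1/1209600 × (5.33613e-08 − 0.000150534) = 1.24405e-10.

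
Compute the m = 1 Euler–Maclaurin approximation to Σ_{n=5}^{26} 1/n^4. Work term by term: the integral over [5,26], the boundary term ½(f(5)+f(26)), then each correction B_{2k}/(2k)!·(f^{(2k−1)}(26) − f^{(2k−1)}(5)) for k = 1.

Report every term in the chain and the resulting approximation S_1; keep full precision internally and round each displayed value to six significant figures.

S_1 ≈ 0.00355543

Integral: ∫_5^26 1/x^4 dx = 0.00264770.
Boundary: ½(f(5) + f(26)) = ½(0.00160000 + 2.18830e-06) = 0.000801094.
Running total after boundary: 0.00344880.
Order-1 term: 1/12 · (-3.36661e-07 − (-0.00128000)) = 0.000106639.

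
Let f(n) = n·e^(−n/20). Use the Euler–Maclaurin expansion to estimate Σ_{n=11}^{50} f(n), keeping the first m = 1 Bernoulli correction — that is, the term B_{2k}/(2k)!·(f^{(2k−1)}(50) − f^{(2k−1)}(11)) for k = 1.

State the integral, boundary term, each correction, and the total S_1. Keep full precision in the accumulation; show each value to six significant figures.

Integral: ∫_11^50 x·e^(−x/20) dx = 242.790.
Endpoint term: (f(11) + f(50))/2 = (6.34645 + 4.10425)/2 = 5.22535.
So far: 248.015.
Order-1 term: 1/12 · (-0.123127 − 0.259627) = -0.0318962.

S_1 ≈ 247.983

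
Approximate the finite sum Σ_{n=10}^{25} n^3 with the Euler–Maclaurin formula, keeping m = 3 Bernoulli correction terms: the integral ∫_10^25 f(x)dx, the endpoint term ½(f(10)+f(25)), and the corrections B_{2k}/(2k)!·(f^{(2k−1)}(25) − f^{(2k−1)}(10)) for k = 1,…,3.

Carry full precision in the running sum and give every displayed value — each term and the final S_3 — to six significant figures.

S_3 ≈ 103600

The integral term ∫_10^25 x^3 dx = 95156.2.
Boundary: ½(f(10) + f(25)) = ½(1000.00 + 15625.0) = 8312.50.
Running total after boundary: 103469.
Order-1 term: 1/12 · (1875.00 − 300.000) = 131.250.
Partial sum through k=1: 103600.
Order-2 term: −1/720 · (6.00000 − 6.00000) = 0.00000.
Partial sum through k=2: 103600.
Order-3 term: 1/30240 · (0.00000 − 0.00000) = 0.00000.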